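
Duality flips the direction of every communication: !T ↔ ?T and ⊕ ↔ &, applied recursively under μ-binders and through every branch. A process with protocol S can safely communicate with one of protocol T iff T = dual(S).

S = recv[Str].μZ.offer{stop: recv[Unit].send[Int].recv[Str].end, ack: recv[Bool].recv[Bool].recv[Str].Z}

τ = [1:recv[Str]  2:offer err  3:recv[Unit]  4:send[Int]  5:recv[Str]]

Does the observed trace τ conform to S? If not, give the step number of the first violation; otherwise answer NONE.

2

[1] recv[Str]  ok  state: μZ.…
[2] got offer err, protocol expects offer stop or offer ack  ✗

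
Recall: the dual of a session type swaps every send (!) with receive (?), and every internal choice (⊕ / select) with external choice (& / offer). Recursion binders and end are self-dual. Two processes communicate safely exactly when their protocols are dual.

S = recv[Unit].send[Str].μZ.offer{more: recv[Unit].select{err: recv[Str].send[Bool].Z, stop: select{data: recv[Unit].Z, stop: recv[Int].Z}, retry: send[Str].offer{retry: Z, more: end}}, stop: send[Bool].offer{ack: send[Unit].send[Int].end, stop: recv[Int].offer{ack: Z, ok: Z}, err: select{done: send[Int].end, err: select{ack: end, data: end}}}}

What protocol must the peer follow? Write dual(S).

send[Unit].recv[Str].μZ.select{more: send[Unit].offer{err: send[Str].recv[Bool].Z, stop: offer{data: send[Unit].Z, stop: send[Int].Z}, retry: recv[Str].select{retry: Z, more: end}}, stop: recv[Bool].select{ack: recv[Unit].recv[Int].end, stop: send[Int].select{ack: Z, ok: Z}, err: offer{done: recv[Int].end, err: offer{ack: end, data: end}}}}

recv[Unit] ↦ send[Unit]
  send[Str] ↦ recv[Str]
    μZ ↦ μZ  (binder kept)
      offer{more,stop} ↦ select{more,stop}  (external→internal)
        • more:
          recv[Unit] ↦ send[Unit]
            select{err,stop,retry} ↦ offer{err,stop,retry}  (⊕→&)
              • err:
                recv[Str] ↦ send[Str]
                  send[Bool] ↦ recv[Bool]
                    Z ↦ Z
              • stop:
                select{data,stop} ↦ offer{data,stop}  (⊕→&)
                  • data:
                    recv[Unit] ↦ send[Unit]
                      Z ↦ Z
                  • stop:
                    recv[Int] ↦ send[Int]
                      Z ↦ Z
              • retry:
                send[Str] ↦ recv[Str]
                  offer{retry,more} ↦ select{retry,more}  (external→internal)
                    • retry:
                      Z ↦ Z
                    • more:
                      end ↦ end
        • stop:
          send[Bool] ↦ recv[Bool]
            offer{ack,stop,err} ↦ select{ack,stop,err}  (external→internal)
              • ack:
                send[Unit] ↦ recv[Unit]
                  send[Int] ↦ recv[Int]
                    end ↦ end
              • stop:
                recv[Int] ↦ send[Int]
                  offer{ack,ok} ↦ select{ack,ok}  (external→internal)
                    • ack:
                      Z ↦ Z
                    • ok:
                      Z ↦ Z
              • err:
                select{done,err} ↦ offer{done,err}  (⊕→&)
                  • done:
                    send[Int] ↦ recv[Int]
                      end ↦ end
                  • err:
                    select{ack,data} ↦ offer{ack,data}  (⊕→&)
                      • ack:
                        end ↦ end
                      • data:
                        end ↦ end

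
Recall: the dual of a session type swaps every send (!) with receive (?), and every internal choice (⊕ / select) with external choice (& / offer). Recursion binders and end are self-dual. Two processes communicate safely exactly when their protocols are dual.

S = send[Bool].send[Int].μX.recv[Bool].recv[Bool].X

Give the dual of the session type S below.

send[Bool] → recv[Bool]
  send[Int] → recv[Int]
    μX → μX  (rec unchanged)
      recv[Bool] → send[Bool]
        recv[Bool] → send[Bool]
          X ↦ X

recv[Bool].recv[Int].μX.send[Bool].send[Bool].X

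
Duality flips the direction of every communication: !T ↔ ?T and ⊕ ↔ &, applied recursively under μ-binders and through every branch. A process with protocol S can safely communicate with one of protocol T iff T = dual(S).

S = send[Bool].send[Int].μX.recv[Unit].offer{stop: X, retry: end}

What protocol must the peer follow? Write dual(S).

recv[Bool].recv[Int].μX.send[Unit].select{stop: X, retry: end}

send[Bool] = recv[Bool]
  send[Int] = recv[Int]
    μX = μX  (μ self-dual)
      recv[Unit] = send[Unit]
        offer{stop,retry} = select{stop,retry}  (offer→select)
          case stop:
            X ↦ X
          case retry:
            end ↦ end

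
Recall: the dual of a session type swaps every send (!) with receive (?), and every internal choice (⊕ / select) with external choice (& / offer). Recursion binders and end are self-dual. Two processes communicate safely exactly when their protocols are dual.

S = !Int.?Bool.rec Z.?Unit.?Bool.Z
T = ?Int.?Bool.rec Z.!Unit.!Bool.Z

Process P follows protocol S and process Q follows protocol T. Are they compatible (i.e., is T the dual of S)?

!Int | ?Int  ok
  ?Bool | ?Bool  ✗ same direction on both sides — not dual

NO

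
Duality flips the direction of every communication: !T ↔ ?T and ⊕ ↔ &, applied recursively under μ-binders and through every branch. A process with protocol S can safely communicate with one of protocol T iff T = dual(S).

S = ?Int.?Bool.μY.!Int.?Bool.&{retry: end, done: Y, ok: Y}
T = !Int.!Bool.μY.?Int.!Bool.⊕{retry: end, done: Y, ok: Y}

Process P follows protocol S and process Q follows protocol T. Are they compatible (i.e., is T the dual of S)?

YES

?Int vs !Int  match
  ?Bool vs !Bool  match
    μY vs μY  match (μ self-dual)
      !Int vs ?Int  match
        ?Bool vs !Bool  match
          &{retry,done,ok} vs ⊕{retry,done,ok}  match labels match
            • retry:
              end vs end  match
            • done:
              Y vs Y  match
            • ok:
              Y vs Y  match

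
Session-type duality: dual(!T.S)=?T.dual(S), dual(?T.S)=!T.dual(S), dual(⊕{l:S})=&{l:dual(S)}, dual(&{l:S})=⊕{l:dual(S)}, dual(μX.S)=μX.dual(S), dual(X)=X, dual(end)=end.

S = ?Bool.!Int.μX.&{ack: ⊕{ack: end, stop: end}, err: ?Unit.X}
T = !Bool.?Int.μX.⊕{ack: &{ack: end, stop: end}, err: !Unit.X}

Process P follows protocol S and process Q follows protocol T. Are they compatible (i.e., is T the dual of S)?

YES

?Bool | !Bool  ✓
  !Int | ?Int  ✓
    μX | μX  ✓ (rec unchanged)
      &{ack,err} | ⊕{ack,err}  ✓ same labels
        • ack:
          ⊕{ack,stop} | &{ack,stop}  ✓ same labels
            • ack:
              end | end  ✓
            • stop:
              end | end  ✓
        • err:
          ?Unit | !Unit  ✓
            X | X  ✓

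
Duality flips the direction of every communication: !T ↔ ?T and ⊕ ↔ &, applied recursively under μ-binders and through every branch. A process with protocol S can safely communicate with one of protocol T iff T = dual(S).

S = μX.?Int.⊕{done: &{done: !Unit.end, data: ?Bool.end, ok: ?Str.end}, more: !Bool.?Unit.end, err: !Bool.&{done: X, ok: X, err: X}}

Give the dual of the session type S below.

μX → μX  (rec unchanged)
  ?Int → !Int
    ⊕{done,more,err} → &{done,more,err}  (⊕→&)
      [done]
        &{done,data,ok} → ⊕{done,data,ok}  (external→internal)
          [done]
            !Unit → ?Unit
              end ↦ end
          [data]
            ?Bool → !Bool
              end ↦ end
          [ok]
            ?Str → !Str
              end ↦ end
      [more]
        !Bool → ?Bool
          ?Unit → !Unit
            end ↦ end
      [err]
        !Bool → ?Bool
          &{done,ok,err} → ⊕{done,ok,err}  (external→internal)
            [done]
              X ↦ X
            [ok]
              X ↦ X
            [err]
              X ↦ X

μX.!Int.&{done: ⊕{done: ?Unit.end, data: !Bool.end, ok: !Str.end}, more: ?Bool.!Unit.end, err: ?Bool.⊕{done: X, ok: X, err: X}}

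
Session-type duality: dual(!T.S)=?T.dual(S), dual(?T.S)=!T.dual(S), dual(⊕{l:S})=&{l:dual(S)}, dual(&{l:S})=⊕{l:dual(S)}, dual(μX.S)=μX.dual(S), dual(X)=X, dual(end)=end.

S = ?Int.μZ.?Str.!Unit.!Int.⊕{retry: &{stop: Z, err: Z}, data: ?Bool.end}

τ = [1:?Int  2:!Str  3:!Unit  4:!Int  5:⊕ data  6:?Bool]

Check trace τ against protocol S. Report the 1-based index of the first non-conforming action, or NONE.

2

step 1: ?Int  ok  state: μZ.…
step 2: got !Str, protocol expects ?Str  ✗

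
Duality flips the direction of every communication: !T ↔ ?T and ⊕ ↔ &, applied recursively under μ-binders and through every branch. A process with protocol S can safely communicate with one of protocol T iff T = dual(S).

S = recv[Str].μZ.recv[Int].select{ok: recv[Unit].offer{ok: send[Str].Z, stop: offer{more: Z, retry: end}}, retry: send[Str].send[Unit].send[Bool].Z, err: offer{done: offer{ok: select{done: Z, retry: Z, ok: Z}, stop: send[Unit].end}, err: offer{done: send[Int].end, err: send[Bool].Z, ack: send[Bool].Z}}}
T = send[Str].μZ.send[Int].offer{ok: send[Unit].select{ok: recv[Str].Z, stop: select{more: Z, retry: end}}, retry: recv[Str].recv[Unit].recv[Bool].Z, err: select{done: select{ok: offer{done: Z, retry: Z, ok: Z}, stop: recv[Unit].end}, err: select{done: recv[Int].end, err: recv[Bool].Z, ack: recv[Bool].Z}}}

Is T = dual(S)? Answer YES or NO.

recv[Str] | send[Str]  ✓
  μZ | μZ  ✓ (rec unchanged)
    recv[Int] | send[Int]  ✓
      select{ok,retry,err} | offer{ok,retry,err}  ✓ labels match
        case ok:
          recv[Unit] | send[Unit]  ✓
            offer{ok,stop} | select{ok,stop}  ✓ labels match
              case ok:
                send[Str] | recv[Str]  ✓
                  Z | Z  ✓
              case stop:
                offer{more,retry} | select{more,retry}  ✓ labels match
                  case more:
                    Z | Z  ✓
                  case retry:
                    end | end  ✓
        case retry:
          send[Str] | recv[Str]  ✓
            send[Unit] | recv[Unit]  ✓
              send[Bool] | recv[Bool]  ✓
                Z | Z  ✓
        case err:
          offer{done,err} | select{done,err}  ✓ labels match
            case done:
              offer{ok,stop} | select{ok,stop}  ✓ labels match
                case ok:
                  select{done,retry,ok} | offer{done,retry,ok}  ✓ labels match
                    case done:
                      Z | Z  ✓
                    case retry:
                      Z | Z  ✓
                    case ok:
                      Z | Z  ✓
                case stop:
                  send[Unit] | recv[Unit]  ✓
                    end | end  ✓
            case err:
              offer{done,err,ack} | select{done,err,ack}  ✓ labels match
                case done:
                  send[Int] | recv[Int]  ✓
                    end | end  ✓
                case err:
                  send[Bool] | recv[Bool]  ✓
                    Z | Z  ✓
                case ack:
                  send[Bool] | recv[Bool]  ✓
                    Z | Z  ✓

YES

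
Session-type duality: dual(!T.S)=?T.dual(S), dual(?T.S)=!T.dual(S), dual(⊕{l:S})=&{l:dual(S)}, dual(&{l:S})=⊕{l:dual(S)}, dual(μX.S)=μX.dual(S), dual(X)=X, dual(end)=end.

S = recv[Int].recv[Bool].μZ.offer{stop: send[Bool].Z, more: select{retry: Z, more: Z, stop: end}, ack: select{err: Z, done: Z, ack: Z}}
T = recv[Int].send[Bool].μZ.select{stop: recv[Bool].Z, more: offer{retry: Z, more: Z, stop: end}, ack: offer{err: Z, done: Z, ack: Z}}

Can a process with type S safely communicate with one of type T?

NO

recv[Int] vs recv[Int]  ✗ same direction on both sides — not dual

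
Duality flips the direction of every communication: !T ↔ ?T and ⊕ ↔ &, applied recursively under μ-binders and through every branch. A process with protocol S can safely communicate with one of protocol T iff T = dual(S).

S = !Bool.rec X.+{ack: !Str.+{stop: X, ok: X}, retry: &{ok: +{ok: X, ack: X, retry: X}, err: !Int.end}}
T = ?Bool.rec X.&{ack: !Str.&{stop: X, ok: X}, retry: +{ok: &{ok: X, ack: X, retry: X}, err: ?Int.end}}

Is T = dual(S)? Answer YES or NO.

!Bool vs ?Bool  match
  rec X vs rec X  match (rec unchanged)
    +{ack,retry} vs &{ack,retry}  match same labels
      case ack:
        !Str vs !Str  ✗ same direction on both sides — not dual

NO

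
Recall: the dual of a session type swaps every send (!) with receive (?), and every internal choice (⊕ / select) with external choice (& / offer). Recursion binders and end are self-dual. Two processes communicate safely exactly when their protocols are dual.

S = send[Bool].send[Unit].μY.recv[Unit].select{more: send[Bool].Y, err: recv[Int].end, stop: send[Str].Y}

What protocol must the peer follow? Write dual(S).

send[Bool] ↦ recv[Bool]
  send[Unit] ↦ recv[Unit]
    μY ↦ μY  (μ self-dual)
      recv[Unit] ↦ send[Unit]
        select{more,err,stop} ↦ offer{more,err,stop}  (internal→external)
          case more:
            send[Bool] ↦ recv[Bool]
              dual(Y) = Y
          case err:
            recv[Int] ↦ send[Int]
              dual(end) = end
          case stop:
            send[Str] ↦ recv[Str]
              dual(Y) = Y

recv[Bool].recv[Unit].μY.send[Unit].offer{more: recv[Bool].Y, err: send[Int].end, stop: recv[Str].Y}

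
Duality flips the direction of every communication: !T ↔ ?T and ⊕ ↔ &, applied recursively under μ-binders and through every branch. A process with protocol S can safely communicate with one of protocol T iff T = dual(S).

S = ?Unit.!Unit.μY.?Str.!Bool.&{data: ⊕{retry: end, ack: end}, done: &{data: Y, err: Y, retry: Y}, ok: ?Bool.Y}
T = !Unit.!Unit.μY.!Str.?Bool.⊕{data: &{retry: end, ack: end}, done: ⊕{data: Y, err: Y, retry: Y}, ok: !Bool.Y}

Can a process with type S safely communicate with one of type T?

?Unit ‖ !Unit  ok
  !Unit ‖ !Unit  ✗ same direction on both sides — not dual

NO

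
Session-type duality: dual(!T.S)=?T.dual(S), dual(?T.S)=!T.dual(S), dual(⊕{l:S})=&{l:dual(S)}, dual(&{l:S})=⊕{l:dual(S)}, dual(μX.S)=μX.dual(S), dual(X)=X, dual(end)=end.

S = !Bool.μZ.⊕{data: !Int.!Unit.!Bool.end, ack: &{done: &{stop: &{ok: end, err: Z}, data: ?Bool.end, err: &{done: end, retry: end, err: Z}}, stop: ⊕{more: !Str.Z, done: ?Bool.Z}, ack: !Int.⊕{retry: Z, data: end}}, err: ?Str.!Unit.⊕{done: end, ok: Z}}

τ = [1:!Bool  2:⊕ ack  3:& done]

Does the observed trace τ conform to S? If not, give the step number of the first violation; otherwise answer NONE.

step 1: !Bool  match  residual = μZ.…
step 2: ⊕ ack  match  residual = &{done: &{stop: &{ok: end, err: μZ.…}, data: ?Bool.end, err: &{done: end, retry: end, err: μZ.…}}, stop: ⊕{more: !Str.μZ.…, done: ?Bool.μZ.…}, ack: !Int.⊕{retry: μZ.…, data: end}}
step 3: & done  match  residual = &{stop: &{ok: end, err: μZ.…}, data: ?Bool.end, err: &{done: end, retry: end, err: μZ.…}}
all 3 steps conform

NONE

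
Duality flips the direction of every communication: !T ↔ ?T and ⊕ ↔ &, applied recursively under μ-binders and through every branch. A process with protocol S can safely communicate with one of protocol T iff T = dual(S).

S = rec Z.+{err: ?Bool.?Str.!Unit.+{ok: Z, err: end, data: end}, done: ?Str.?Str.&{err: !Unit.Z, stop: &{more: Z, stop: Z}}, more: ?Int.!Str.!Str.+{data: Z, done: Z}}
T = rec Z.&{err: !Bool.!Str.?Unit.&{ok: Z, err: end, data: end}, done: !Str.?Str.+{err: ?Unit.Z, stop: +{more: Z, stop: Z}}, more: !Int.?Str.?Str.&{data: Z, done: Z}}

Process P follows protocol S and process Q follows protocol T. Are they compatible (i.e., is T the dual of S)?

NO

rec Z ‖ rec Z  ok (μ self-dual)
  +{err,done,more} ‖ &{err,done,more}  ok label sets agree
    [err]
      ?Bool ‖ !Bool  ok
        ?Str ‖ !Str  ok
          !Unit ‖ ?Unit  ok
            +{ok,err,data} ‖ &{ok,err,data}  ok label sets agree
              [ok]
                Z ‖ Z  ok
              [err]
                end ‖ end  ok
              [data]
                end ‖ end  ok
    [done]
      ?Str ‖ !Str  ok
        ?Str ‖ ?Str  ✗ same direction on both sides — not dual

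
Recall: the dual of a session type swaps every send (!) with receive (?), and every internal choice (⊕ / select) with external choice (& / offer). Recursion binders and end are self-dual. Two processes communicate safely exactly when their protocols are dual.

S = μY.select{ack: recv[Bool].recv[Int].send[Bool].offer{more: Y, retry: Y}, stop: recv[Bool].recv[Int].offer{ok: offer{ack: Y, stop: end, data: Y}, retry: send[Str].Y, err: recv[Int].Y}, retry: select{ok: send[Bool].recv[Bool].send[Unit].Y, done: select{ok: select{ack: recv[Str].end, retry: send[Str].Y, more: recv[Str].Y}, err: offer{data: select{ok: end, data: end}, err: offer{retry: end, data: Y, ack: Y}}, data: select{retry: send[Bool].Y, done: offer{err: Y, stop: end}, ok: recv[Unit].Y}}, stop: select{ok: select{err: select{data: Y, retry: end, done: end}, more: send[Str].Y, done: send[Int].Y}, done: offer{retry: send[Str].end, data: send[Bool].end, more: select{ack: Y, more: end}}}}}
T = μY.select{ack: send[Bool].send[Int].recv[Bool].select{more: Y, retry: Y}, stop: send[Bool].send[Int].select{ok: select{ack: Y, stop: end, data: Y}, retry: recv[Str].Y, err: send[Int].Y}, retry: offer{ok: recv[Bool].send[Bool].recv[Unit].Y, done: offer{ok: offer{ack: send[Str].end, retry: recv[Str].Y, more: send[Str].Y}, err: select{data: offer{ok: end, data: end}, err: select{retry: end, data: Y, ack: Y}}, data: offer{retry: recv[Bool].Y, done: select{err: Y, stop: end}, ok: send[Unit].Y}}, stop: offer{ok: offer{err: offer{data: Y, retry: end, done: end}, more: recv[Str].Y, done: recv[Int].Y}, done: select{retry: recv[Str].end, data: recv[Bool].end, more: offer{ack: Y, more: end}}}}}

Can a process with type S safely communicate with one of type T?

μY ‖ μY  ok (μ self-dual)
  select{ack,stop,retry} ‖ select{ack,stop,retry}  ✗ choice polarity not flipped — not dual

NO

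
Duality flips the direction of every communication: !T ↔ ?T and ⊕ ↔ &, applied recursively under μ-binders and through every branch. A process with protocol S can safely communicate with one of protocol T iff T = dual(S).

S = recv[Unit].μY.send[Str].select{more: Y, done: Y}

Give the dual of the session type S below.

send[Unit].μY.recv[Str].offer{more: Y, done: Y}

recv[Unit] → send[Unit]
  μY → μY  (binder kept)
    send[Str] → recv[Str]
      select{more,done} → offer{more,done}  (⊕→&)
        • more:
          Y ↦ Y
        • done:
          Y ↦ Y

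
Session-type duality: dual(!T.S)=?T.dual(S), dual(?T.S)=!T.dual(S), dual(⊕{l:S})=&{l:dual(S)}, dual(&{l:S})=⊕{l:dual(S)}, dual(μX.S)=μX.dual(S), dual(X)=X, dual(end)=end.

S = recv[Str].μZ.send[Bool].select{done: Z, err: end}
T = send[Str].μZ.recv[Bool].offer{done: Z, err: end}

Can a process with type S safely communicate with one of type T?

YES

recv[Str] ‖ send[Str]  ✓
  μZ ‖ μZ  ✓ (μ self-dual)
    send[Bool] ‖ recv[Bool]  ✓
      select{done,err} ‖ offer{done,err}  ✓ same labels
        • done:
          Z ‖ Z  ✓
        • err:
          end ‖ end  ✓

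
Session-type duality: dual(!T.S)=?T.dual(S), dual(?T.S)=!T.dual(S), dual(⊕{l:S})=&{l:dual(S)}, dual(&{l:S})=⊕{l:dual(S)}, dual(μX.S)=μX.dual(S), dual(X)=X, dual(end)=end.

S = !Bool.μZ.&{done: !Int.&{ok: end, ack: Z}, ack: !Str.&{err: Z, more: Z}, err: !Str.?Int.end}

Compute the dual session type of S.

?Bool.μZ.⊕{done: ?Int.⊕{ok: end, ack: Z}, ack: ?Str.⊕{err: Z, more: Z}, err: ?Str.!Int.end}

!Bool → ?Bool
  μZ → μZ  (μ self-dual)
    &{done,ack,err} → ⊕{done,ack,err}  (external→internal)
      case done:
        !Int → ?Int
          &{ok,ack} → ⊕{ok,ack}  (external→internal)
            case ok:
              end ↦ end
            case ack:
              Z ↦ Z
      case ack:
        !Str → ?Str
          &{err,more} → ⊕{err,more}  (external→internal)
            case err:
              Z ↦ Z
            case more:
              Z ↦ Z
      case err:
        !Str → ?Str
          ?Int → !Int
            end ↦ end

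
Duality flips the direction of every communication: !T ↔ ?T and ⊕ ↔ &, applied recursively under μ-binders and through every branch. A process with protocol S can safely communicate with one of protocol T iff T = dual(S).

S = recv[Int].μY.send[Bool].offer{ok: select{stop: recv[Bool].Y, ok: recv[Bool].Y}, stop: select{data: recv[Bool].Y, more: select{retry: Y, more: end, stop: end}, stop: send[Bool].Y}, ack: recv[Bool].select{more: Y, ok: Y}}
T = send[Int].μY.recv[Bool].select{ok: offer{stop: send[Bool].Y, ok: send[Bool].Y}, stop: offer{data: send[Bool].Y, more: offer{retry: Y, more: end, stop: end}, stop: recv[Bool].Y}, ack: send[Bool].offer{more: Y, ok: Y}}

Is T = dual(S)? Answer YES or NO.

recv[Int] vs send[Int]  match
  μY vs μY  match (rec unchanged)
    send[Bool] vs recv[Bool]  match
      offer{ok,stop,ack} vs select{ok,stop,ack}  match same labels
        • ok:
          select{stop,ok} vs offer{stop,ok}  match same labels
            • stop:
              recv[Bool] vs send[Bool]  match
                Y vs Y  match
            • ok:
              recv[Bool] vs send[Bool]  match
                Y vs Y  match
        • stop:
          select{data,more,stop} vs offer{data,more,stop}  match same labels
            • data:
              recv[Bool] vs send[Bool]  match
                Y vs Y  match
            • more:
              select{retry,more,stop} vs offer{retry,more,stop}  match same labels
                • retry:
                  Y vs Y  match
                • more:
                  end vs end  match
                • stop:
                  end vs end  match
            • stop:
              send[Bool] vs recv[Bool]  match
                Y vs Y  match
        • ack:
          recv[Bool] vs send[Bool]  match
            select{more,ok} vs offer{more,ok}  match same labels
              • more:
                Y vs Y  match
              • ok:
                Y vs Y  match

YES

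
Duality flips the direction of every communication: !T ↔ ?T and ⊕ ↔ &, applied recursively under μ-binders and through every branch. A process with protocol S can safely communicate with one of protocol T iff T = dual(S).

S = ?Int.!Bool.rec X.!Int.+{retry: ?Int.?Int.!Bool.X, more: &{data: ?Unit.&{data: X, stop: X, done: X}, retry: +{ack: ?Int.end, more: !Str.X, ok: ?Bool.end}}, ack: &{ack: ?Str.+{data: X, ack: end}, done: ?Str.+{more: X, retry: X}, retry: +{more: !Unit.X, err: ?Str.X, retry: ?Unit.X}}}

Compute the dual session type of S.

?Int → !Int
  !Bool → ?Bool
    rec X → rec X  (μ self-dual)
      !Int → ?Int
        +{retry,more,ack} → &{retry,more,ack}  (select→offer)
          • retry:
            ?Int → !Int
              ?Int → !Int
                !Bool → ?Bool
                  X ↦ X
          • more:
            &{data,retry} → +{data,retry}  (&→⊕)
              • data:
                ?Unit → !Unit
                  &{data,stop,done} → +{data,stop,done}  (&→⊕)
                    • data:
                      X ↦ X
                    • stop:
                      X ↦ X
                    • done:
                      X ↦ X
              • retry:
                +{ack,more,ok} → &{ack,more,ok}  (select→offer)
                  • ack:
                    ?Int → !Int
                      end ↦ end
                  • more:
                    !Str → ?Str
                      X ↦ X
                  • ok:
                    ?Bool → !Bool
                      end ↦ end
          • ack:
            &{ack,done,retry} → +{ack,done,retry}  (&→⊕)
              • ack:
                ?Str → !Str
                  +{data,ack} → &{data,ack}  (select→offer)
                    • data:
                      X ↦ X
                    • ack:
                      end ↦ end
              • done:
                ?Str → !Str
                  +{more,retry} → &{more,retry}  (select→offer)
                    • more:
                      X ↦ X
                    • retry:
                      X ↦ X
              • retry:
                +{more,err,retry} → &{more,err,retry}  (select→offer)
                  • more:
                    !Unit → ?Unit
                      X ↦ X
                  • err:
                    ?Str → !Str
                      X ↦ X
                  • retry:
                    ?Unit → !Unit
                      X ↦ X

!Int.?Bool.rec X.?Int.&{retry: !Int.!Int.?Bool.X, more: +{data: !Unit.+{data: X, stop: X, done: X}, retry: &{ack: !Int.end, more: ?Str.X, ok: !Bool.end}}, ack: +{ack: !Str.&{data: X, ack: end}, done: !Str.&{more: X, retry: X}, retry: &{more: ?Unit.X, err: !Str.X, retry: !Unit.X}}}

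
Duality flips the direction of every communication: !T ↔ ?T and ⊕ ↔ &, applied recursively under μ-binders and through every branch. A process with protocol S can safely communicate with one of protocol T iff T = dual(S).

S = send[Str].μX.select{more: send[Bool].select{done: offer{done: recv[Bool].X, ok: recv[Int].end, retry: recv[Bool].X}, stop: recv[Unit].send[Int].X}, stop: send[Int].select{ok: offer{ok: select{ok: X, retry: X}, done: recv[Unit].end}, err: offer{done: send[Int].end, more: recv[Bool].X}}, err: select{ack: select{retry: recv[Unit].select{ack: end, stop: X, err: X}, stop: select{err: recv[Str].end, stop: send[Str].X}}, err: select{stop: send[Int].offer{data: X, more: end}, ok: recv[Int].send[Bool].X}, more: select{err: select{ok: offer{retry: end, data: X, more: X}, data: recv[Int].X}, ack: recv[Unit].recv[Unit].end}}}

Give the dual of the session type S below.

recv[Str].μX.offer{more: recv[Bool].offer{done: select{done: send[Bool].X, ok: send[Int].end, retry: send[Bool].X}, stop: send[Unit].recv[Int].X}, stop: recv[Int].offer{ok: select{ok: offer{ok: X, retry: X}, done: send[Unit].end}, err: select{done: recv[Int].end, more: send[Bool].X}}, err: offer{ack: offer{retry: send[Unit].offer{ack: end, stop: X, err: X}, stop: offer{err: send[Str].end, stop: recv[Str].X}}, err: offer{stop: recv[Int].select{data: X, more: end}, ok: send[Int].recv[Bool].X}, more: offer{err: offer{ok: select{retry: end, data: X, more: X}, data: send[Int].X}, ack: send[Unit].send[Unit].end}}}

send[Str] ↦ recv[Str]
  μX ↦ μX  (μ self-dual)
    select{more,stop,err} ↦ offer{more,stop,err}  (internal→external)
      [more]
        send[Bool] ↦ recv[Bool]
          select{done,stop} ↦ offer{done,stop}  (internal→external)
            [done]
              offer{done,ok,retry} ↦ select{done,ok,retry}  (offer→select)
                [done]
                  recv[Bool] ↦ send[Bool]
                    X ↦ X
                [ok]
                  recv[Int] ↦ send[Int]
                    end ↦ end
                [retry]
                  recv[Bool] ↦ send[Bool]
                    X ↦ X
            [stop]
              recv[Unit] ↦ send[Unit]
                send[Int] ↦ recv[Int]
                  X ↦ X
      [stop]
        send[Int] ↦ recv[Int]
          select{ok,err} ↦ offer{ok,err}  (internal→external)
            [ok]
              offer{ok,done} ↦ select{ok,done}  (offer→select)
                [ok]
                  select{ok,retry} ↦ offer{ok,retry}  (internal→external)
                    [ok]
                      X ↦ X
                    [retry]
                      X ↦ X
                [done]
                  recv[Unit] ↦ send[Unit]
                    end ↦ end
            [err]
              offer{done,more} ↦ select{done,more}  (offer→select)
                [done]
                  send[Int] ↦ recv[Int]
                    end ↦ end
                [more]
                  recv[Bool] ↦ send[Bool]
                    X ↦ X
      [err]
        select{ack,err,more} ↦ offer{ack,err,more}  (internal→external)
          [ack]
            select{retry,stop} ↦ offer{retry,stop}  (internal→external)
              [retry]
                recv[Unit] ↦ send[Unit]
                  select{ack,stop,err} ↦ offer{ack,stop,err}  (internal→external)
                    [ack]
                      end ↦ end
                    [stop]
                      X ↦ X
                    [err]
                      X ↦ X
              [stop]
                select{err,stop} ↦ offer{err,stop}  (internal→external)
                  [err]
                    recv[Str] ↦ send[Str]
                      end ↦ end
                  [stop]
                    send[Str] ↦ recv[Str]
                      X ↦ X
          [err]
            select{stop,ok} ↦ offer{stop,ok}  (internal→external)
              [stop]
                send[Int] ↦ recv[Int]
                  offer{data,more} ↦ select{data,more}  (offer→select)
                    [data]
                      X ↦ X
                    [more]
                      end ↦ end
              [ok]
                recv[Int] ↦ send[Int]
                  send[Bool] ↦ recv[Bool]
                    X ↦ X
          [more]
            select{err,ack} ↦ offer{err,ack}  (internal→external)
              [err]
                select{ok,data} ↦ offer{ok,data}  (internal→external)
                  [ok]
                    offer{retry,data,more} ↦ select{retry,data,more}  (offer→select)
                      [retry]
                        end ↦ end
                      [data]
                        X ↦ X
                      [more]
                        X ↦ X
                  [data]
                    recv[Int] ↦ send[Int]
                      X ↦ X
              [ack]
                recv[Unit] ↦ send[Unit]
                  recv[Unit] ↦ send[Unit]
                    end ↦ end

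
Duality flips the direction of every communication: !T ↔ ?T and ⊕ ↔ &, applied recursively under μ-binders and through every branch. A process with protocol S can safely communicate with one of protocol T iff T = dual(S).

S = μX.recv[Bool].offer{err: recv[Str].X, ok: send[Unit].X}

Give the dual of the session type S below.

μX → μX  (rec unchanged)
  recv[Bool] → send[Bool]
    offer{err,ok} → select{err,ok}  (&→⊕)
      • err:
        recv[Str] → send[Str]
          X self-dual
      • ok:
        send[Unit] → recv[Unit]
          X self-dual

μX.send[Bool].select{err: send[Str].X, ok: recv[Unit].X}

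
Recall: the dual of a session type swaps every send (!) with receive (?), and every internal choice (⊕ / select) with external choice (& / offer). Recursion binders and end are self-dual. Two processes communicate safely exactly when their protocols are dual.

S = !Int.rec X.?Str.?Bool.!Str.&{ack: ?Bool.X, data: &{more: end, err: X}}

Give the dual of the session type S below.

?Int.rec X.!Str.!Bool.?Str.+{ack: !Bool.X, data: +{more: end, err: X}}

!Int = ?Int
  rec X = rec X  (rec unchanged)
    ?Str = !Str
      ?Bool = !Bool
        !Str = ?Str
          &{ack,data} = +{ack,data}  (external→internal)
            case ack:
              ?Bool = !Bool
                dual(X) = X
            case data:
              &{more,err} = +{more,err}  (external→internal)
                case more:
                  dual(end) = end
                case err:
                  dual(X) = X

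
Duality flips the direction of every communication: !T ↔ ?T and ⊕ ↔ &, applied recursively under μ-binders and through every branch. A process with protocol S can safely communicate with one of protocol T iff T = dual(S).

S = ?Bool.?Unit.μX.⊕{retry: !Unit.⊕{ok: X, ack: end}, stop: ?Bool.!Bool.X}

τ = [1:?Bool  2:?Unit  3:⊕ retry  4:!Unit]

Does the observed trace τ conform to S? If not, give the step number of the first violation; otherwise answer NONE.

step 1: ?Bool  match  cont: ?Unit.μX.…
step 2: ?Unit  match  cont: μX.…
step 3: ⊕ retry  match  cont: !Unit.⊕{ok: μX.…, ack: end}
step 4: !Unit  match  cont: ⊕{ok: μX.…, ack: end}
trace exhausted — no violation

NONE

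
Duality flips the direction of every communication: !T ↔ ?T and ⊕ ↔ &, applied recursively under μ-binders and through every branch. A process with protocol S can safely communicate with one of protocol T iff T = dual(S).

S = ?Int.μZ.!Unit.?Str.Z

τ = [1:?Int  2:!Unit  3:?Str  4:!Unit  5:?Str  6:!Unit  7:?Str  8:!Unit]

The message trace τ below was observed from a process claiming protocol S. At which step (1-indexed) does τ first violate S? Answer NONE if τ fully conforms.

NONE

[1] ?Int  match  residual = μZ.…
[2] !Unit  match  residual = ?Str.μZ.…
[3] ?Str  match  residual = μZ.…
[4] !Unit  match  residual = ?Str.μZ.…
[5] ?Str  match  residual = μZ.…
[6] !Unit  match  residual = ?Str.μZ.…
[7] ?Str  match  residual = μZ.…
[8] !Unit  match  residual = ?Str.μZ.…
trace exhausted — no violation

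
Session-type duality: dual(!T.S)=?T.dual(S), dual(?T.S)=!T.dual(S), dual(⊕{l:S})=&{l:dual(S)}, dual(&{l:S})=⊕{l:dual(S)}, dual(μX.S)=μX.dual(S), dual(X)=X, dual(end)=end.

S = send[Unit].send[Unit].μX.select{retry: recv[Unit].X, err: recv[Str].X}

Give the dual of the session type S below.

send[Unit] = recv[Unit]
  send[Unit] = recv[Unit]
    μX = μX  (μ self-dual)
      select{retry,err} = offer{retry,err}  (⊕→&)
        case retry:
          recv[Unit] = send[Unit]
            X ↦ X
        case err:
          recv[Str] = send[Str]
            X ↦ X

recv[Unit].recv[Unit].μX.offer{retry: send[Unit].X, err: send[Str].X}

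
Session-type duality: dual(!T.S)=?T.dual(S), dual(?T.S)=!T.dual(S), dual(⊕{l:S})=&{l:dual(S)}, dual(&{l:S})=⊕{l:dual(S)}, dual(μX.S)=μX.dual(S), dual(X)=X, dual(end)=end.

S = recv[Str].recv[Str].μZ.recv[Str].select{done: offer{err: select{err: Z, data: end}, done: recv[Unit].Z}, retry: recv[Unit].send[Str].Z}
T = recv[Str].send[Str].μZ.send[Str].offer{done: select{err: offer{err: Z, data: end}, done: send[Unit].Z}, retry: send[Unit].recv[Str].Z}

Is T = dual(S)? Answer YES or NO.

recv[Str] | recv[Str]  ✗ same direction on both sides — not dual

NO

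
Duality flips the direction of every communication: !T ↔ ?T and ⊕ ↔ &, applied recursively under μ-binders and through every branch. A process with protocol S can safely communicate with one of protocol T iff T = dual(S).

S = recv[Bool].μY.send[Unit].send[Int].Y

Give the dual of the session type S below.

recv[Bool] = send[Bool]
  μY = μY  (binder kept)
    send[Unit] = recv[Unit]
      send[Int] = recv[Int]
        dual(Y) = Y

send[Bool].μY.recv[Unit].recv[Int].Y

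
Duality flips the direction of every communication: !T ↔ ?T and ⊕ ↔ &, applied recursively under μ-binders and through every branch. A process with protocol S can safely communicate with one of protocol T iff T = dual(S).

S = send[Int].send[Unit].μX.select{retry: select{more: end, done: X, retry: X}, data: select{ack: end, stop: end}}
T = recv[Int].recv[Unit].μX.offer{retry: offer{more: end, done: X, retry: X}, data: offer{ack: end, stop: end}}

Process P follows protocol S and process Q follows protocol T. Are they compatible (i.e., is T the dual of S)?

send[Int] vs recv[Int]  ok
  send[Unit] vs recv[Unit]  ok
    μX vs μX  ok (binder kept)
      select{retry,data} vs offer{retry,data}  ok labels match
        [retry]
          select{more,done,retry} vs offer{more,done,retry}  ok labels match
            [more]
              end vs end  ok
            [done]
              X vs X  ok
            [retry]
              X vs X  ok
        [data]
          select{ack,stop} vs offer{ack,stop}  ok labels match
            [ack]
              end vs end  ok
            [stop]
              end vs end  ok

YES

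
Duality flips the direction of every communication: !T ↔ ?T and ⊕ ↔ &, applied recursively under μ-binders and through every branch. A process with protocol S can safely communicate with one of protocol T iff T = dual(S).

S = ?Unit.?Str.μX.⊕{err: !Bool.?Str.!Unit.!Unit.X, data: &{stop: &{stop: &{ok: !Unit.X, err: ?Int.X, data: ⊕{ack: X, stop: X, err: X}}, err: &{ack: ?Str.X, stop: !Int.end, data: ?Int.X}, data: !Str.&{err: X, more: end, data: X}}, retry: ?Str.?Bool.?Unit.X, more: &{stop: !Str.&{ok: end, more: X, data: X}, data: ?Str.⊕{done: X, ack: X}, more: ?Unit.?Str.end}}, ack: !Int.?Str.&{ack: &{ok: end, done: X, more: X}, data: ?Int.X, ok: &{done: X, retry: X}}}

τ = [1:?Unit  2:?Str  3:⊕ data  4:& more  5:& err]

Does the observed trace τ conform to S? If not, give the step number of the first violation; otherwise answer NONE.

5

@1 ?Unit  ✓  now at ?Str.μX.…
@2 ?Str  ✓  now at μX.…
@3 ⊕ data  ✓  now at &{stop: &{stop: &{ok: !Unit.μX.…, err: ?Int.μX.…, data: ⊕{ack: μX.…, stop: μX.…, err: μX.…}}, err: &{ack: ?Str.μX.…, stop: !Int.end, data: ?Int.μX.…}, data: !Str.&{err: μX.…, more: end, data: μX.…}}, retry: ?Str.?Bool.?Unit.μX.…, more: &{stop: !Str.&{ok: end, more: μX.…, data: μX.…}, data: ?Str.⊕{done: μX.…, ack: μX.…}, more: ?Unit.?Str.end}}
@4 & more  ✓  now at &{stop: !Str.&{ok: end, more: μX.…, data: μX.…}, data: ?Str.⊕{done: μX.…, ack: μX.…}, more: ?Unit.?Str.end}
@5 got & err, protocol expects & stop or & data or & more  ✗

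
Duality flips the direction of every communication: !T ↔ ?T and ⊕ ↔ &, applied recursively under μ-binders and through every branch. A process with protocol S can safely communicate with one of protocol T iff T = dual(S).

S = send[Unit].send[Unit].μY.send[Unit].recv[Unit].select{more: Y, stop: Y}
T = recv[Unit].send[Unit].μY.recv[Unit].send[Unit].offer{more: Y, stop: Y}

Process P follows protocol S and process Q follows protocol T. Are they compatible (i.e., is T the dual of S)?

send[Unit] | recv[Unit]  ✓
  send[Unit] | send[Unit]  ✗ same direction on both sides — not dual

NO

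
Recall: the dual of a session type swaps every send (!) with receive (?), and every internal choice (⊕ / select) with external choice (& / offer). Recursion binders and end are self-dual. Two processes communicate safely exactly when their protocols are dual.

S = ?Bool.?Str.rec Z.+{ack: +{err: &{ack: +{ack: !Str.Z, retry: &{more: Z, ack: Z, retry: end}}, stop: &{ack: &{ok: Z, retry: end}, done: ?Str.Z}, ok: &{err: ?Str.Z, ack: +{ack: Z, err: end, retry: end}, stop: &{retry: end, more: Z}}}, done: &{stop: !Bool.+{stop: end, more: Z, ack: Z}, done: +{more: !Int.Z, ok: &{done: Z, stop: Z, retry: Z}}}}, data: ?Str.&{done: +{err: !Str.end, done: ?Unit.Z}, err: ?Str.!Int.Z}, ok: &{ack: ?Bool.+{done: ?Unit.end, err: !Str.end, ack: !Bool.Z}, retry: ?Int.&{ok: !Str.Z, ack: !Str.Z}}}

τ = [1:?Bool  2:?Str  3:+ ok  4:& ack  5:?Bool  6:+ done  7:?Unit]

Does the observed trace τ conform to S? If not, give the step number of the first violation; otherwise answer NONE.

@1 ?Bool  match  state: ?Str.rec Z.…
@2 ?Str  match  state: rec Z.…
@3 + ok  match  state: &{ack: ?Bool.+{done: ?Unit.end, err: !Str.end, ack: !Bool.rec Z.…}, retry: ?Int.&{ok: !Str.rec Z.…, ack: !Str.rec Z.…}}
@4 & ack  match  state: ?Bool.+{done: ?Unit.end, err: !Str.end, ack: !Bool.rec Z.…}
@5 ?Bool  match  state: +{done: ?Unit.end, err: !Str.end, ack: !Bool.rec Z.…}
@6 + done  match  state: ?Unit.end
@7 ?Unit  match  state: end
all 7 steps conform

NONE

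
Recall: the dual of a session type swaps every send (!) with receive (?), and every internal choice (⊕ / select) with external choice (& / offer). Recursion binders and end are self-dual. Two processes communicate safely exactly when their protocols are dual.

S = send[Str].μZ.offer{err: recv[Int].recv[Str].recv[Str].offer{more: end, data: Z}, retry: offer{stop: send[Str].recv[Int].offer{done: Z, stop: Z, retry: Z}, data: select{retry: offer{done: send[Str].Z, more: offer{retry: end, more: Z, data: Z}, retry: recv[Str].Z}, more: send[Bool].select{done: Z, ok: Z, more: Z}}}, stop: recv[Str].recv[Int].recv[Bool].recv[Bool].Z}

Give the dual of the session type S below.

send[Str] ↦ recv[Str]
  μZ ↦ μZ  (rec unchanged)
    offer{err,retry,stop} ↦ select{err,retry,stop}  (&→⊕)
      • err:
        recv[Int] ↦ send[Int]
          recv[Str] ↦ send[Str]
            recv[Str] ↦ send[Str]
              offer{more,data} ↦ select{more,data}  (&→⊕)
                • more:
                  end ↦ end
                • data:
                  Z ↦ Z
      • retry:
        offer{stop,data} ↦ select{stop,data}  (&→⊕)
          • stop:
            send[Str] ↦ recv[Str]
              recv[Int] ↦ send[Int]
                offer{done,stop,retry} ↦ select{done,stop,retry}  (&→⊕)
                  • done:
                    Z ↦ Z
                  • stop:
                    Z ↦ Z
                  • retry:
                    Z ↦ Z
          • data:
            select{retry,more} ↦ offer{retry,more}  (⊕→&)
              • retry:
                offer{done,more,retry} ↦ select{done,more,retry}  (&→⊕)
                  • done:
                    send[Str] ↦ recv[Str]
                      Z ↦ Z
                  • more:
                    offer{retry,more,data} ↦ select{retry,more,data}  (&→⊕)
                      • retry:
                        end ↦ end
                      • more:
                        Z ↦ Z
                      • data:
                        Z ↦ Z
                  • retry:
                    recv[Str] ↦ send[Str]
                      Z ↦ Z
              • more:
                send[Bool] ↦ recv[Bool]
                  select{done,ok,more} ↦ offer{done,ok,more}  (⊕→&)
                    • done:
                      Z ↦ Z
                    • ok:
                      Z ↦ Z
                    • more:
                      Z ↦ Z
      • stop:
        recv[Str] ↦ send[Str]
          recv[Int] ↦ send[Int]
            recv[Bool] ↦ send[Bool]
              recv[Bool] ↦ send[Bool]
                Z ↦ Z

recv[Str].μZ.select{err: send[Int].send[Str].send[Str].select{more: end, data: Z}, retry: select{stop: recv[Str].send[Int].select{done: Z, stop: Z, retry: Z}, data: offer{retry: select{done: recv[Str].Z, more: select{retry: end, more: Z, data: Z}, retry: send[Str].Z}, more: recv[Bool].offer{done: Z, ok: Z, more: Z}}}, stop: send[Str].send[Int].send[Bool].send[Bool].Z}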